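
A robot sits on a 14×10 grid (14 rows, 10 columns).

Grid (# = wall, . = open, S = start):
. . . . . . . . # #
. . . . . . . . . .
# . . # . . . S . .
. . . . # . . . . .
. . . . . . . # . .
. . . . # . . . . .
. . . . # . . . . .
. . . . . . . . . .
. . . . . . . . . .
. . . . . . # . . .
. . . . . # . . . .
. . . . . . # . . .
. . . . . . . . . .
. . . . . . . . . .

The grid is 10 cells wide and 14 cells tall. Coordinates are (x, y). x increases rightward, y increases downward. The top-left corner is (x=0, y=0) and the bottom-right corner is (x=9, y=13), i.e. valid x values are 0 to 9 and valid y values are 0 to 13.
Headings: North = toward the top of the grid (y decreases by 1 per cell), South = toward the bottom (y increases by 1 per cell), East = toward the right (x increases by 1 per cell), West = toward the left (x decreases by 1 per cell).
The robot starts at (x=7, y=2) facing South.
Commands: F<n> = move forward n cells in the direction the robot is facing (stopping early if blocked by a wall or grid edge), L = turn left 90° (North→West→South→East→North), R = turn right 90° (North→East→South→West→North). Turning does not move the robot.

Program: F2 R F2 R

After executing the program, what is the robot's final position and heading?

Answer: Final position: (x=5, y=3), facing North

Derivation:
Start: (x=7, y=2), facing South
  F2: move forward 1/2 (blocked), now at (x=7, y=3)
  R: turn right, now facing West
  F2: move forward 2, now at (x=5, y=3)
  R: turn right, now facing North
Final: (x=5, y=3), facing North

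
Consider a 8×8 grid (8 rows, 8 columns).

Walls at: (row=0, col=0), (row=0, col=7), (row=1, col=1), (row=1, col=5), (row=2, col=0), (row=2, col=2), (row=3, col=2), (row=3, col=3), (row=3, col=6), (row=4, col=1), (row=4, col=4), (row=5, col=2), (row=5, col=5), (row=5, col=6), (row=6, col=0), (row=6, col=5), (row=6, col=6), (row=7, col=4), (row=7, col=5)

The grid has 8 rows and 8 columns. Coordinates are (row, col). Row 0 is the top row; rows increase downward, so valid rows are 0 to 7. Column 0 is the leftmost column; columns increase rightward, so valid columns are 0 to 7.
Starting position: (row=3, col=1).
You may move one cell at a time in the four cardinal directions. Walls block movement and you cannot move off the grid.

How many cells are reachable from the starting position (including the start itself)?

BFS flood-fill from (row=3, col=1):
  Distance 0: (row=3, col=1)
  Distance 1: (row=2, col=1), (row=3, col=0)
  Distance 2: (row=4, col=0)
  Distance 3: (row=5, col=0)
  Distance 4: (row=5, col=1)
  Distance 5: (row=6, col=1)
  Distance 6: (row=6, col=2), (row=7, col=1)
  Distance 7: (row=6, col=3), (row=7, col=0), (row=7, col=2)
  Distance 8: (row=5, col=3), (row=6, col=4), (row=7, col=3)
  Distance 9: (row=4, col=3), (row=5, col=4)
  Distance 10: (row=4, col=2)
Total reachable: 18 (grid has 45 open cells total)

Answer: Reachable cells: 18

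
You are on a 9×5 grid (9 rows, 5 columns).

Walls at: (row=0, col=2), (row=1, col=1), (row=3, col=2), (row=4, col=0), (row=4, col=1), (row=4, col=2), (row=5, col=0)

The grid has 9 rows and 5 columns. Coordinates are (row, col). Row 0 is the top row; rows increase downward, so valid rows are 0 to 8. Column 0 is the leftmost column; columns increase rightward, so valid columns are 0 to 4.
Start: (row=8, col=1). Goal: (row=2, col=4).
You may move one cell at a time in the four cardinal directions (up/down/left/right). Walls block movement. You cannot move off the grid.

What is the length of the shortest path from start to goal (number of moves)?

Answer: Shortest path length: 9

Derivation:
BFS from (row=8, col=1) until reaching (row=2, col=4):
  Distance 0: (row=8, col=1)
  Distance 1: (row=7, col=1), (row=8, col=0), (row=8, col=2)
  Distance 2: (row=6, col=1), (row=7, col=0), (row=7, col=2), (row=8, col=3)
  Distance 3: (row=5, col=1), (row=6, col=0), (row=6, col=2), (row=7, col=3), (row=8, col=4)
  Distance 4: (row=5, col=2), (row=6, col=3), (row=7, col=4)
  Distance 5: (row=5, col=3), (row=6, col=4)
  Distance 6: (row=4, col=3), (row=5, col=4)
  Distance 7: (row=3, col=3), (row=4, col=4)
  Distance 8: (row=2, col=3), (row=3, col=4)
  Distance 9: (row=1, col=3), (row=2, col=2), (row=2, col=4)  <- goal reached here
One shortest path (9 moves): (row=8, col=1) -> (row=8, col=2) -> (row=8, col=3) -> (row=8, col=4) -> (row=7, col=4) -> (row=6, col=4) -> (row=5, col=4) -> (row=4, col=4) -> (row=3, col=4) -> (row=2, col=4)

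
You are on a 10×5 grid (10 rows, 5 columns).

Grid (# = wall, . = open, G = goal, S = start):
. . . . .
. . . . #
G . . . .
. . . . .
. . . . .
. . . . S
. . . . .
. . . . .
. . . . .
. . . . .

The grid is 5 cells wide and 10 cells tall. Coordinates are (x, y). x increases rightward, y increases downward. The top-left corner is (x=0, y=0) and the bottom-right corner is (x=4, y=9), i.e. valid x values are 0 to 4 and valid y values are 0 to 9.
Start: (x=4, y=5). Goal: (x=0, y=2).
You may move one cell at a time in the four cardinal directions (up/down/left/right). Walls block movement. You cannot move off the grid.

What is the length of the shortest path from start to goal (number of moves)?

Answer: Shortest path length: 7

Derivation:
BFS from (x=4, y=5) until reaching (x=0, y=2):
  Distance 0: (x=4, y=5)
  Distance 1: (x=4, y=4), (x=3, y=5), (x=4, y=6)
  Distance 2: (x=4, y=3), (x=3, y=4), (x=2, y=5), (x=3, y=6), (x=4, y=7)
  Distance 3: (x=4, y=2), (x=3, y=3), (x=2, y=4), (x=1, y=5), (x=2, y=6), (x=3, y=7), (x=4, y=8)
  Distance 4: (x=3, y=2), (x=2, y=3), (x=1, y=4), (x=0, y=5), (x=1, y=6), (x=2, y=7), (x=3, y=8), (x=4, y=9)
  Distance 5: (x=3, y=1), (x=2, y=2), (x=1, y=3), (x=0, y=4), (x=0, y=6), (x=1, y=7), (x=2, y=8), (x=3, y=9)
  Distance 6: (x=3, y=0), (x=2, y=1), (x=1, y=2), (x=0, y=3), (x=0, y=7), (x=1, y=8), (x=2, y=9)
  Distance 7: (x=2, y=0), (x=4, y=0), (x=1, y=1), (x=0, y=2), (x=0, y=8), (x=1, y=9)  <- goal reached here
One shortest path (7 moves): (x=4, y=5) -> (x=3, y=5) -> (x=2, y=5) -> (x=1, y=5) -> (x=0, y=5) -> (x=0, y=4) -> (x=0, y=3) -> (x=0, y=2)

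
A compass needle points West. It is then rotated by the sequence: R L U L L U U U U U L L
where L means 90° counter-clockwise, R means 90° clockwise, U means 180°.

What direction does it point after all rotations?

Start: West
  R (right (90° clockwise)) -> North
  L (left (90° counter-clockwise)) -> West
  U (U-turn (180°)) -> East
  L (left (90° counter-clockwise)) -> North
  L (left (90° counter-clockwise)) -> West
  U (U-turn (180°)) -> East
  U (U-turn (180°)) -> West
  U (U-turn (180°)) -> East
  U (U-turn (180°)) -> West
  U (U-turn (180°)) -> East
  L (left (90° counter-clockwise)) -> North
  L (left (90° counter-clockwise)) -> West
Final: West

Answer: Final heading: West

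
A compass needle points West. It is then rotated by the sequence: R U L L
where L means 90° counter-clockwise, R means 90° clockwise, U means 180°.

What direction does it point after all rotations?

Answer: Final heading: North

Derivation:
Start: West
  R (right (90° clockwise)) -> North
  U (U-turn (180°)) -> South
  L (left (90° counter-clockwise)) -> East
  L (left (90° counter-clockwise)) -> North
Final: North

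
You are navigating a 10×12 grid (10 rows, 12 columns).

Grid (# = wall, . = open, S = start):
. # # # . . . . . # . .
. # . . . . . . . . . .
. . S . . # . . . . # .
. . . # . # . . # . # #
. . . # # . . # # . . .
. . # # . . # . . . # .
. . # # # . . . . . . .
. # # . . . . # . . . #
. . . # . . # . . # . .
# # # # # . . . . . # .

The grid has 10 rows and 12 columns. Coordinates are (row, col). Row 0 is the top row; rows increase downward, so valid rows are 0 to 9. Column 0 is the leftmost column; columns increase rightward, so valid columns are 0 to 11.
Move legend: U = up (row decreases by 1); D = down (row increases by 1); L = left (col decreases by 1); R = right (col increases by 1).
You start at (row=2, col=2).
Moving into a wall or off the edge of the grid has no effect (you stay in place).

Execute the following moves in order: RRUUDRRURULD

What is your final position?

Answer: Final position: (row=1, col=6)

Derivation:
Start: (row=2, col=2)
  R (right): (row=2, col=2) -> (row=2, col=3)
  R (right): (row=2, col=3) -> (row=2, col=4)
  U (up): (row=2, col=4) -> (row=1, col=4)
  U (up): (row=1, col=4) -> (row=0, col=4)
  D (down): (row=0, col=4) -> (row=1, col=4)
  R (right): (row=1, col=4) -> (row=1, col=5)
  R (right): (row=1, col=5) -> (row=1, col=6)
  U (up): (row=1, col=6) -> (row=0, col=6)
  R (right): (row=0, col=6) -> (row=0, col=7)
  U (up): blocked, stay at (row=0, col=7)
  L (left): (row=0, col=7) -> (row=0, col=6)
  D (down): (row=0, col=6) -> (row=1, col=6)
Final: (row=1, col=6)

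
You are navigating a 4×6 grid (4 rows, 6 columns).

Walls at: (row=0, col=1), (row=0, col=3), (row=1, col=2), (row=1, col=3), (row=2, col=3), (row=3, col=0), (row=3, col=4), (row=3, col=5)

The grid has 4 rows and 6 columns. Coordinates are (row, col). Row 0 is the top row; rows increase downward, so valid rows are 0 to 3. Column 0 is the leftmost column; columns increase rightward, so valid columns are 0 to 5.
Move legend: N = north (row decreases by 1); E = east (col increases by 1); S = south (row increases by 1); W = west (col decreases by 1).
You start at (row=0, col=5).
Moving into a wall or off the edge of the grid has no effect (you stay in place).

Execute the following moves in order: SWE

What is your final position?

Answer: Final position: (row=1, col=5)

Derivation:
Start: (row=0, col=5)
  S (south): (row=0, col=5) -> (row=1, col=5)
  W (west): (row=1, col=5) -> (row=1, col=4)
  E (east): (row=1, col=4) -> (row=1, col=5)
Final: (row=1, col=5)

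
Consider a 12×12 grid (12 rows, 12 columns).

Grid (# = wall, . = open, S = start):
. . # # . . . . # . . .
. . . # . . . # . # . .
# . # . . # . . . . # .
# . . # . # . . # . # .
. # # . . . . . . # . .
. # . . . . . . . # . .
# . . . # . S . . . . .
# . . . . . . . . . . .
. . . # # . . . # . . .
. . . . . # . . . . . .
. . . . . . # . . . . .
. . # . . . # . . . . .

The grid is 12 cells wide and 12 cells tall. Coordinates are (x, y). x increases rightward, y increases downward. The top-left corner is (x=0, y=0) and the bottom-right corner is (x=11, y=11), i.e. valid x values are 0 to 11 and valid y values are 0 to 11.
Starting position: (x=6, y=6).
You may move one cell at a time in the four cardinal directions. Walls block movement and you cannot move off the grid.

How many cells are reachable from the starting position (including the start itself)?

Answer: Reachable cells: 104

Derivation:
BFS flood-fill from (x=6, y=6):
  Distance 0: (x=6, y=6)
  Distance 1: (x=6, y=5), (x=5, y=6), (x=7, y=6), (x=6, y=7)
  Distance 2: (x=6, y=4), (x=5, y=5), (x=7, y=5), (x=8, y=6), (x=5, y=7), (x=7, y=7), (x=6, y=8)
  Distance 3: (x=6, y=3), (x=5, y=4), (x=7, y=4), (x=4, y=5), (x=8, y=5), (x=9, y=6), (x=4, y=7), (x=8, y=7), (x=5, y=8), (x=7, y=8), (x=6, y=9)
  Distance 4: (x=6, y=2), (x=7, y=3), (x=4, y=4), (x=8, y=4), (x=3, y=5), (x=10, y=6), (x=3, y=7), (x=9, y=7), (x=7, y=9)
  Distance 5: (x=6, y=1), (x=7, y=2), (x=4, y=3), (x=3, y=4), (x=2, y=5), (x=10, y=5), (x=3, y=6), (x=11, y=6), (x=2, y=7), (x=10, y=7), (x=9, y=8), (x=8, y=9), (x=7, y=10)
  Distance 6: (x=6, y=0), (x=5, y=1), (x=4, y=2), (x=8, y=2), (x=10, y=4), (x=11, y=5), (x=2, y=6), (x=1, y=7), (x=11, y=7), (x=2, y=8), (x=10, y=8), (x=9, y=9), (x=8, y=10), (x=7, y=11)
  Distance 7: (x=5, y=0), (x=7, y=0), (x=4, y=1), (x=8, y=1), (x=3, y=2), (x=9, y=2), (x=11, y=4), (x=1, y=6), (x=1, y=8), (x=11, y=8), (x=2, y=9), (x=10, y=9), (x=9, y=10), (x=8, y=11)
  Distance 8: (x=4, y=0), (x=9, y=3), (x=11, y=3), (x=0, y=8), (x=1, y=9), (x=3, y=9), (x=11, y=9), (x=2, y=10), (x=10, y=10), (x=9, y=11)
  Distance 9: (x=11, y=2), (x=0, y=9), (x=4, y=9), (x=1, y=10), (x=3, y=10), (x=11, y=10), (x=10, y=11)
  Distance 10: (x=11, y=1), (x=0, y=10), (x=4, y=10), (x=1, y=11), (x=3, y=11), (x=11, y=11)
  Distance 11: (x=11, y=0), (x=10, y=1), (x=5, y=10), (x=0, y=11), (x=4, y=11)
  Distance 12: (x=10, y=0), (x=5, y=11)
  Distance 13: (x=9, y=0)
Total reachable: 104 (grid has 114 open cells total)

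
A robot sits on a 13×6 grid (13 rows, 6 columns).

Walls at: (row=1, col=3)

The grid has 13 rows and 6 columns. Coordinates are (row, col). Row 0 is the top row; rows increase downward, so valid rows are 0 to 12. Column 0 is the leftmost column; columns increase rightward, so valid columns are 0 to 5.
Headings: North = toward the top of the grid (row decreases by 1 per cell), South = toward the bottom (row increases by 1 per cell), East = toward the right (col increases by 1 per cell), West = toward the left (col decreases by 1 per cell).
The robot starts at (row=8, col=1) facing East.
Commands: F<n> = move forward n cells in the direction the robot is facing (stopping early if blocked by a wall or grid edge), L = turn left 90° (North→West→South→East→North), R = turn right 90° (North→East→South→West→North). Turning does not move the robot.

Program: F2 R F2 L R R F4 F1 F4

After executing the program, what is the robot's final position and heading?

Start: (row=8, col=1), facing East
  F2: move forward 2, now at (row=8, col=3)
  R: turn right, now facing South
  F2: move forward 2, now at (row=10, col=3)
  L: turn left, now facing East
  R: turn right, now facing South
  R: turn right, now facing West
  F4: move forward 3/4 (blocked), now at (row=10, col=0)
  F1: move forward 0/1 (blocked), now at (row=10, col=0)
  F4: move forward 0/4 (blocked), now at (row=10, col=0)
Final: (row=10, col=0), facing West

Answer: Final position: (row=10, col=0), facing West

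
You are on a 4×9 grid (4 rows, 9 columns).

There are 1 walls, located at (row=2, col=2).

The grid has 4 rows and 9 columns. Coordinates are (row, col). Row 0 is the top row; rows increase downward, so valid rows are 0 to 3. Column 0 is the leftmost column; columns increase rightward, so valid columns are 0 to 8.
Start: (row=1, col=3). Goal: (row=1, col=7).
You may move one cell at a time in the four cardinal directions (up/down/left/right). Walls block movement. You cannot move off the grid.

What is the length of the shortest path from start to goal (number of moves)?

Answer: Shortest path length: 4

Derivation:
BFS from (row=1, col=3) until reaching (row=1, col=7):
  Distance 0: (row=1, col=3)
  Distance 1: (row=0, col=3), (row=1, col=2), (row=1, col=4), (row=2, col=3)
  Distance 2: (row=0, col=2), (row=0, col=4), (row=1, col=1), (row=1, col=5), (row=2, col=4), (row=3, col=3)
  Distance 3: (row=0, col=1), (row=0, col=5), (row=1, col=0), (row=1, col=6), (row=2, col=1), (row=2, col=5), (row=3, col=2), (row=3, col=4)
  Distance 4: (row=0, col=0), (row=0, col=6), (row=1, col=7), (row=2, col=0), (row=2, col=6), (row=3, col=1), (row=3, col=5)  <- goal reached here
One shortest path (4 moves): (row=1, col=3) -> (row=1, col=4) -> (row=1, col=5) -> (row=1, col=6) -> (row=1, col=7)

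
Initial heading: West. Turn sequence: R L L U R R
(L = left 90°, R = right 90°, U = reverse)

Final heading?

Answer: Final heading: South

Derivation:
Start: West
  R (right (90° clockwise)) -> North
  L (left (90° counter-clockwise)) -> West
  L (left (90° counter-clockwise)) -> South
  U (U-turn (180°)) -> North
  R (right (90° clockwise)) -> East
  R (right (90° clockwise)) -> South
Final: South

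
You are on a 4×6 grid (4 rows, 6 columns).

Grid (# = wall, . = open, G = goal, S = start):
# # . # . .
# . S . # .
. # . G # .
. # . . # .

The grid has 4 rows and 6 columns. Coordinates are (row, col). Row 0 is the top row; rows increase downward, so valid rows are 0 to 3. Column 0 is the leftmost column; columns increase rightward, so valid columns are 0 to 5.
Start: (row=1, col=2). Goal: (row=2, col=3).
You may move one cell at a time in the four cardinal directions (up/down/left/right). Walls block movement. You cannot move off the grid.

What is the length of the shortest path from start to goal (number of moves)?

BFS from (row=1, col=2) until reaching (row=2, col=3):
  Distance 0: (row=1, col=2)
  Distance 1: (row=0, col=2), (row=1, col=1), (row=1, col=3), (row=2, col=2)
  Distance 2: (row=2, col=3), (row=3, col=2)  <- goal reached here
One shortest path (2 moves): (row=1, col=2) -> (row=1, col=3) -> (row=2, col=3)

Answer: Shortest path length: 2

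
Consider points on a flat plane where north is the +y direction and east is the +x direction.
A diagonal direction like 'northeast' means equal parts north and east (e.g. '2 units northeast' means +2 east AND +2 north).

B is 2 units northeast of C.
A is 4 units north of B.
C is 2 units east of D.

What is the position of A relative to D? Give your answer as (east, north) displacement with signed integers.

Answer: A is at (east=4, north=6) relative to D.

Derivation:
Place D at the origin (east=0, north=0).
  C is 2 units east of D: delta (east=+2, north=+0); C at (east=2, north=0).
  B is 2 units northeast of C: delta (east=+2, north=+2); B at (east=4, north=2).
  A is 4 units north of B: delta (east=+0, north=+4); A at (east=4, north=6).
Therefore A relative to D: (east=4, north=6).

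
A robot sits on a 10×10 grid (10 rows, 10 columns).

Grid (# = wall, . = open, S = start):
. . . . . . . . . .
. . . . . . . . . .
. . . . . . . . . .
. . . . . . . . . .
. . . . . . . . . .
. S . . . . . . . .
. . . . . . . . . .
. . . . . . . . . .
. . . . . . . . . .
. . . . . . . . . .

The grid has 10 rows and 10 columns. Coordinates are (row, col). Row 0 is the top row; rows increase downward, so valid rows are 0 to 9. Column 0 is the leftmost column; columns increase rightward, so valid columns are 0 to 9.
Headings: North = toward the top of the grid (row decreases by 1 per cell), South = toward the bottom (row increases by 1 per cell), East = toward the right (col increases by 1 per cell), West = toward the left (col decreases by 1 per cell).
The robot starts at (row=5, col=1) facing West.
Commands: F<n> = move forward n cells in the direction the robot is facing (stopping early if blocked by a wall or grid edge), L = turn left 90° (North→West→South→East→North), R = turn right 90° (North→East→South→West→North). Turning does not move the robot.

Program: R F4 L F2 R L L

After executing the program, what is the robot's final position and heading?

Answer: Final position: (row=1, col=0), facing South

Derivation:
Start: (row=5, col=1), facing West
  R: turn right, now facing North
  F4: move forward 4, now at (row=1, col=1)
  L: turn left, now facing West
  F2: move forward 1/2 (blocked), now at (row=1, col=0)
  R: turn right, now facing North
  L: turn left, now facing West
  L: turn left, now facing South
Final: (row=1, col=0), facing South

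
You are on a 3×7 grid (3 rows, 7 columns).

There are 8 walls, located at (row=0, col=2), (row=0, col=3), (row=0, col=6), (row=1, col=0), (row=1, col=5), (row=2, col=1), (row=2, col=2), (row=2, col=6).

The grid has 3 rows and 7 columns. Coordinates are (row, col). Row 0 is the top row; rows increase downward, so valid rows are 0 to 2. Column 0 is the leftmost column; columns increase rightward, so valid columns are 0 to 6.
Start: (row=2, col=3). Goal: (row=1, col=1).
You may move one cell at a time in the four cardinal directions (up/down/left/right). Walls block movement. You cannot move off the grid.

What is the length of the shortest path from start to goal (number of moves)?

BFS from (row=2, col=3) until reaching (row=1, col=1):
  Distance 0: (row=2, col=3)
  Distance 1: (row=1, col=3), (row=2, col=4)
  Distance 2: (row=1, col=2), (row=1, col=4), (row=2, col=5)
  Distance 3: (row=0, col=4), (row=1, col=1)  <- goal reached here
One shortest path (3 moves): (row=2, col=3) -> (row=1, col=3) -> (row=1, col=2) -> (row=1, col=1)

Answer: Shortest path length: 3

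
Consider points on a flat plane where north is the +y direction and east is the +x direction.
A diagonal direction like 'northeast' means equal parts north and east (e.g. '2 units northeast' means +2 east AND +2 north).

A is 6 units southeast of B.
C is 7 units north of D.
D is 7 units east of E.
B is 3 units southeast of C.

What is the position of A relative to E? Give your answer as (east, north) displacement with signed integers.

Answer: A is at (east=16, north=-2) relative to E.

Derivation:
Place E at the origin (east=0, north=0).
  D is 7 units east of E: delta (east=+7, north=+0); D at (east=7, north=0).
  C is 7 units north of D: delta (east=+0, north=+7); C at (east=7, north=7).
  B is 3 units southeast of C: delta (east=+3, north=-3); B at (east=10, north=4).
  A is 6 units southeast of B: delta (east=+6, north=-6); A at (east=16, north=-2).
Therefore A relative to E: (east=16, north=-2).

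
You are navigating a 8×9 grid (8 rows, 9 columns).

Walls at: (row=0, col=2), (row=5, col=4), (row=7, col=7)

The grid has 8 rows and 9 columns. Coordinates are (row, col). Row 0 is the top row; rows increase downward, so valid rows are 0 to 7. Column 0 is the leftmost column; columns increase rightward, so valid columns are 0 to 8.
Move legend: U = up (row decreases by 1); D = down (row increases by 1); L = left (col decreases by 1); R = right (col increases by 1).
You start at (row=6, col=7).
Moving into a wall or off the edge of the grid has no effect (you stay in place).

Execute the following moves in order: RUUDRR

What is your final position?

Start: (row=6, col=7)
  R (right): (row=6, col=7) -> (row=6, col=8)
  U (up): (row=6, col=8) -> (row=5, col=8)
  U (up): (row=5, col=8) -> (row=4, col=8)
  D (down): (row=4, col=8) -> (row=5, col=8)
  R (right): blocked, stay at (row=5, col=8)
  R (right): blocked, stay at (row=5, col=8)
Final: (row=5, col=8)

Answer: Final position: (row=5, col=8)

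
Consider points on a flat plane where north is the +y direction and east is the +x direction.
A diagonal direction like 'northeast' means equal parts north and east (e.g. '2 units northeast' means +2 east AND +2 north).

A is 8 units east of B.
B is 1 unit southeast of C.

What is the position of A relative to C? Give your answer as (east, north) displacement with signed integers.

Answer: A is at (east=9, north=-1) relative to C.

Derivation:
Place C at the origin (east=0, north=0).
  B is 1 unit southeast of C: delta (east=+1, north=-1); B at (east=1, north=-1).
  A is 8 units east of B: delta (east=+8, north=+0); A at (east=9, north=-1).
Therefore A relative to C: (east=9, north=-1).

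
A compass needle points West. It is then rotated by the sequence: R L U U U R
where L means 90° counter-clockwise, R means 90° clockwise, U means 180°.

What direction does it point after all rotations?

Start: West
  R (right (90° clockwise)) -> North
  L (left (90° counter-clockwise)) -> West
  U (U-turn (180°)) -> East
  U (U-turn (180°)) -> West
  U (U-turn (180°)) -> East
  R (right (90° clockwise)) -> South
Final: South

Answer: Final heading: South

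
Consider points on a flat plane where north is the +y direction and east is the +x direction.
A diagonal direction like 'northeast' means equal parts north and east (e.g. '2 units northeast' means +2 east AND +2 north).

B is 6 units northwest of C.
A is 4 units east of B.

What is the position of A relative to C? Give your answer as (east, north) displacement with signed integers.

Answer: A is at (east=-2, north=6) relative to C.

Derivation:
Place C at the origin (east=0, north=0).
  B is 6 units northwest of C: delta (east=-6, north=+6); B at (east=-6, north=6).
  A is 4 units east of B: delta (east=+4, north=+0); A at (east=-2, north=6).
Therefore A relative to C: (east=-2, north=6).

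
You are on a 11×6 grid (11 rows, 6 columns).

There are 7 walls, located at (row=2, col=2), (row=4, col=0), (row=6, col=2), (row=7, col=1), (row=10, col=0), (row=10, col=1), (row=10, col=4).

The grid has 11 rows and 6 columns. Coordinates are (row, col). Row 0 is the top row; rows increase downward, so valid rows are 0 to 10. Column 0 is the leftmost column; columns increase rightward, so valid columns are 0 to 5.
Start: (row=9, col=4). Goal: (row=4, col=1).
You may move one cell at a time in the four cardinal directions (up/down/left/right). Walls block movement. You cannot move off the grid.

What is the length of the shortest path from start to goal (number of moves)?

Answer: Shortest path length: 8

Derivation:
BFS from (row=9, col=4) until reaching (row=4, col=1):
  Distance 0: (row=9, col=4)
  Distance 1: (row=8, col=4), (row=9, col=3), (row=9, col=5)
  Distance 2: (row=7, col=4), (row=8, col=3), (row=8, col=5), (row=9, col=2), (row=10, col=3), (row=10, col=5)
  Distance 3: (row=6, col=4), (row=7, col=3), (row=7, col=5), (row=8, col=2), (row=9, col=1), (row=10, col=2)
  Distance 4: (row=5, col=4), (row=6, col=3), (row=6, col=5), (row=7, col=2), (row=8, col=1), (row=9, col=0)
  Distance 5: (row=4, col=4), (row=5, col=3), (row=5, col=5), (row=8, col=0)
  Distance 6: (row=3, col=4), (row=4, col=3), (row=4, col=5), (row=5, col=2), (row=7, col=0)
  Distance 7: (row=2, col=4), (row=3, col=3), (row=3, col=5), (row=4, col=2), (row=5, col=1), (row=6, col=0)
  Distance 8: (row=1, col=4), (row=2, col=3), (row=2, col=5), (row=3, col=2), (row=4, col=1), (row=5, col=0), (row=6, col=1)  <- goal reached here
One shortest path (8 moves): (row=9, col=4) -> (row=9, col=3) -> (row=8, col=3) -> (row=7, col=3) -> (row=6, col=3) -> (row=5, col=3) -> (row=5, col=2) -> (row=5, col=1) -> (row=4, col=1)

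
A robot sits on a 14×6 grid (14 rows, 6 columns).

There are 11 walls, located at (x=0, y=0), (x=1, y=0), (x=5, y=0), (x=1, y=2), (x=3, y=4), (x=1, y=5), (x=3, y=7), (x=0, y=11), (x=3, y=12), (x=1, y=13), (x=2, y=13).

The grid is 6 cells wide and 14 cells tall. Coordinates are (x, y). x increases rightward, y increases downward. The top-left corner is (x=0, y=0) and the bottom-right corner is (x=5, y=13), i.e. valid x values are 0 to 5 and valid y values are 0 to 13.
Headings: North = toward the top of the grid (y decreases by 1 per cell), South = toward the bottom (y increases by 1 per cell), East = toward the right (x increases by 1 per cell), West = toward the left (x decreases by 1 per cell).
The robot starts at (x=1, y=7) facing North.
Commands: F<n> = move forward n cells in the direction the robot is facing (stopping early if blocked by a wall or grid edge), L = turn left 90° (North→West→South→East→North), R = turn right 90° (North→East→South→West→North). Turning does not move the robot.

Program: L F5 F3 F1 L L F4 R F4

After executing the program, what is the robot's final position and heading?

Start: (x=1, y=7), facing North
  L: turn left, now facing West
  F5: move forward 1/5 (blocked), now at (x=0, y=7)
  F3: move forward 0/3 (blocked), now at (x=0, y=7)
  F1: move forward 0/1 (blocked), now at (x=0, y=7)
  L: turn left, now facing South
  L: turn left, now facing East
  F4: move forward 2/4 (blocked), now at (x=2, y=7)
  R: turn right, now facing South
  F4: move forward 4, now at (x=2, y=11)
Final: (x=2, y=11), facing South

Answer: Final position: (x=2, y=11), facing South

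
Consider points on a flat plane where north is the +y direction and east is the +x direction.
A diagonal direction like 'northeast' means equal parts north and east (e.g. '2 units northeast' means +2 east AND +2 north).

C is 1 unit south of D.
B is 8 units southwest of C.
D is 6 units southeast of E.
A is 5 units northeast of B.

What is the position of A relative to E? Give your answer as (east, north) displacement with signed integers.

Answer: A is at (east=3, north=-10) relative to E.

Derivation:
Place E at the origin (east=0, north=0).
  D is 6 units southeast of E: delta (east=+6, north=-6); D at (east=6, north=-6).
  C is 1 unit south of D: delta (east=+0, north=-1); C at (east=6, north=-7).
  B is 8 units southwest of C: delta (east=-8, north=-8); B at (east=-2, north=-15).
  A is 5 units northeast of B: delta (east=+5, north=+5); A at (east=3, north=-10).
Therefore A relative to E: (east=3, north=-10).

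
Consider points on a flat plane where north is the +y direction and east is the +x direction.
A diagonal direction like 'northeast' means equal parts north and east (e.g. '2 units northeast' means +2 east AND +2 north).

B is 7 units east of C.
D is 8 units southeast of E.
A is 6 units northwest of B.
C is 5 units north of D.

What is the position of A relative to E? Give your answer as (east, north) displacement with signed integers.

Answer: A is at (east=9, north=3) relative to E.

Derivation:
Place E at the origin (east=0, north=0).
  D is 8 units southeast of E: delta (east=+8, north=-8); D at (east=8, north=-8).
  C is 5 units north of D: delta (east=+0, north=+5); C at (east=8, north=-3).
  B is 7 units east of C: delta (east=+7, north=+0); B at (east=15, north=-3).
  A is 6 units northwest of B: delta (east=-6, north=+6); A at (east=9, north=3).
Therefore A relative to E: (east=9, north=3).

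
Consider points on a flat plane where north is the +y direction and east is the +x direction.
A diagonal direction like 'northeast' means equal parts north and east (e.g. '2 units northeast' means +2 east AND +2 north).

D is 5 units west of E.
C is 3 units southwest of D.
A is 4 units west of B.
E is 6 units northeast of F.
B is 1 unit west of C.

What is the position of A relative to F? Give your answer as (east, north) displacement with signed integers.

Answer: A is at (east=-7, north=3) relative to F.

Derivation:
Place F at the origin (east=0, north=0).
  E is 6 units northeast of F: delta (east=+6, north=+6); E at (east=6, north=6).
  D is 5 units west of E: delta (east=-5, north=+0); D at (east=1, north=6).
  C is 3 units southwest of D: delta (east=-3, north=-3); C at (east=-2, north=3).
  B is 1 unit west of C: delta (east=-1, north=+0); B at (east=-3, north=3).
  A is 4 units west of B: delta (east=-4, north=+0); A at (east=-7, north=3).
Therefore A relative to F: (east=-7, north=3).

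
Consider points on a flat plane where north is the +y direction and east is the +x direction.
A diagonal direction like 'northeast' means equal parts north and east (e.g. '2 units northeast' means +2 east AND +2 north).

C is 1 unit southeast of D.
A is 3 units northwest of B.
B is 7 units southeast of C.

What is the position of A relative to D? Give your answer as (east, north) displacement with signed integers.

Place D at the origin (east=0, north=0).
  C is 1 unit southeast of D: delta (east=+1, north=-1); C at (east=1, north=-1).
  B is 7 units southeast of C: delta (east=+7, north=-7); B at (east=8, north=-8).
  A is 3 units northwest of B: delta (east=-3, north=+3); A at (east=5, north=-5).
Therefore A relative to D: (east=5, north=-5).

Answer: A is at (east=5, north=-5) relative to D.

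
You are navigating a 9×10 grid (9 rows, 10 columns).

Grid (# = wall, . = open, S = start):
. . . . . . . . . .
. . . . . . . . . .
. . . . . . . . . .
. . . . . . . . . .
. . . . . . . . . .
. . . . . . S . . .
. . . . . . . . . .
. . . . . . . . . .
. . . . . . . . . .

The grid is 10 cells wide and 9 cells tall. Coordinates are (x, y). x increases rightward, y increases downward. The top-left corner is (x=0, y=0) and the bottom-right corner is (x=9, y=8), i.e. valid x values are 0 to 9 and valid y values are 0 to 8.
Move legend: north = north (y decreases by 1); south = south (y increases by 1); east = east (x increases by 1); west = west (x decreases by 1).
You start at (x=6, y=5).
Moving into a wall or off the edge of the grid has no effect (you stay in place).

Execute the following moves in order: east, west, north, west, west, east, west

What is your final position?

Answer: Final position: (x=4, y=4)

Derivation:
Start: (x=6, y=5)
  east (east): (x=6, y=5) -> (x=7, y=5)
  west (west): (x=7, y=5) -> (x=6, y=5)
  north (north): (x=6, y=5) -> (x=6, y=4)
  west (west): (x=6, y=4) -> (x=5, y=4)
  west (west): (x=5, y=4) -> (x=4, y=4)
  east (east): (x=4, y=4) -> (x=5, y=4)
  west (west): (x=5, y=4) -> (x=4, y=4)
Final: (x=4, y=4)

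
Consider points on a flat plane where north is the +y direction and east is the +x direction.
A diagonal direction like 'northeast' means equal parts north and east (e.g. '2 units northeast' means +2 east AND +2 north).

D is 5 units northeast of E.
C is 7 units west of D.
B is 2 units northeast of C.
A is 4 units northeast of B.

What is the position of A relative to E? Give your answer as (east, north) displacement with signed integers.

Place E at the origin (east=0, north=0).
  D is 5 units northeast of E: delta (east=+5, north=+5); D at (east=5, north=5).
  C is 7 units west of D: delta (east=-7, north=+0); C at (east=-2, north=5).
  B is 2 units northeast of C: delta (east=+2, north=+2); B at (east=0, north=7).
  A is 4 units northeast of B: delta (east=+4, north=+4); A at (east=4, north=11).
Therefore A relative to E: (east=4, north=11).

Answer: A is at (east=4, north=11) relative to E.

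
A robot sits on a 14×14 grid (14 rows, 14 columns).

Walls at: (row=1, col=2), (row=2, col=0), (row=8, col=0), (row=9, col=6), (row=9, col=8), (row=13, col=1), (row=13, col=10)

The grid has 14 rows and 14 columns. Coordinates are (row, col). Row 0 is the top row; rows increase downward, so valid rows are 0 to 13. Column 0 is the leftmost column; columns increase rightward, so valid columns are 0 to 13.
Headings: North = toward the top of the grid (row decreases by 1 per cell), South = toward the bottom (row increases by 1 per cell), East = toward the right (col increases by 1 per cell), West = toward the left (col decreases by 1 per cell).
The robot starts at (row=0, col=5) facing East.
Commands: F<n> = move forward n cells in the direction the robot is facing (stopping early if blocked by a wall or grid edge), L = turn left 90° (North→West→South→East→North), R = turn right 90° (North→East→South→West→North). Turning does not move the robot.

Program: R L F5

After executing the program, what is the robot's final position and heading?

Answer: Final position: (row=0, col=10), facing East

Derivation:
Start: (row=0, col=5), facing East
  R: turn right, now facing South
  L: turn left, now facing East
  F5: move forward 5, now at (row=0, col=10)
Final: (row=0, col=10), facing East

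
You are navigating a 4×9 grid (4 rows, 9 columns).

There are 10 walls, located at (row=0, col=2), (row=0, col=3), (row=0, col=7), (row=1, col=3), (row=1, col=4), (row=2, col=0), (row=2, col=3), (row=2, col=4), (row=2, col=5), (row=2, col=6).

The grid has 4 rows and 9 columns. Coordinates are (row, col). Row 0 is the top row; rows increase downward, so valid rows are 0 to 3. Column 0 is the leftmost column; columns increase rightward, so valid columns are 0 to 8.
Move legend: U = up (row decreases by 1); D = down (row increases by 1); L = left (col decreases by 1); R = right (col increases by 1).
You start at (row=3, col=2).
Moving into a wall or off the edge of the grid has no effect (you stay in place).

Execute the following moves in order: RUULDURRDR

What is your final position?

Answer: Final position: (row=3, col=3)

Derivation:
Start: (row=3, col=2)
  R (right): (row=3, col=2) -> (row=3, col=3)
  U (up): blocked, stay at (row=3, col=3)
  U (up): blocked, stay at (row=3, col=3)
  L (left): (row=3, col=3) -> (row=3, col=2)
  D (down): blocked, stay at (row=3, col=2)
  U (up): (row=3, col=2) -> (row=2, col=2)
  R (right): blocked, stay at (row=2, col=2)
  R (right): blocked, stay at (row=2, col=2)
  D (down): (row=2, col=2) -> (row=3, col=2)
  R (right): (row=3, col=2) -> (row=3, col=3)
Final: (row=3, col=3)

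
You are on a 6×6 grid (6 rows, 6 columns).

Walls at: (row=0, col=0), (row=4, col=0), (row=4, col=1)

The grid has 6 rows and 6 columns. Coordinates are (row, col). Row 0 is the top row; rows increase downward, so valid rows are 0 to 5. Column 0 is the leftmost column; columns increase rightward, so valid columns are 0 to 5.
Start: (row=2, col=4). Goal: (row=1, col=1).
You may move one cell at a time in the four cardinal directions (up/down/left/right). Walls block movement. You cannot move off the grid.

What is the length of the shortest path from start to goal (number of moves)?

BFS from (row=2, col=4) until reaching (row=1, col=1):
  Distance 0: (row=2, col=4)
  Distance 1: (row=1, col=4), (row=2, col=3), (row=2, col=5), (row=3, col=4)
  Distance 2: (row=0, col=4), (row=1, col=3), (row=1, col=5), (row=2, col=2), (row=3, col=3), (row=3, col=5), (row=4, col=4)
  Distance 3: (row=0, col=3), (row=0, col=5), (row=1, col=2), (row=2, col=1), (row=3, col=2), (row=4, col=3), (row=4, col=5), (row=5, col=4)
  Distance 4: (row=0, col=2), (row=1, col=1), (row=2, col=0), (row=3, col=1), (row=4, col=2), (row=5, col=3), (row=5, col=5)  <- goal reached here
One shortest path (4 moves): (row=2, col=4) -> (row=2, col=3) -> (row=2, col=2) -> (row=2, col=1) -> (row=1, col=1)

Answer: Shortest path length: 4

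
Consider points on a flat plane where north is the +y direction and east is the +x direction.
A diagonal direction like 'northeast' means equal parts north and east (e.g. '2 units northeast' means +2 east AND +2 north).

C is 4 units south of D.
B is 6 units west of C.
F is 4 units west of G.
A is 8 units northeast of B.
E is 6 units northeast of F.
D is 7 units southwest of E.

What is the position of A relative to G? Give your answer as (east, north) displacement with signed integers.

Answer: A is at (east=-3, north=3) relative to G.

Derivation:
Place G at the origin (east=0, north=0).
  F is 4 units west of G: delta (east=-4, north=+0); F at (east=-4, north=0).
  E is 6 units northeast of F: delta (east=+6, north=+6); E at (east=2, north=6).
  D is 7 units southwest of E: delta (east=-7, north=-7); D at (east=-5, north=-1).
  C is 4 units south of D: delta (east=+0, north=-4); C at (east=-5, north=-5).
  B is 6 units west of C: delta (east=-6, north=+0); B at (east=-11, north=-5).
  A is 8 units northeast of B: delta (east=+8, north=+8); A at (east=-3, north=3).
Therefore A relative to G: (east=-3, north=3).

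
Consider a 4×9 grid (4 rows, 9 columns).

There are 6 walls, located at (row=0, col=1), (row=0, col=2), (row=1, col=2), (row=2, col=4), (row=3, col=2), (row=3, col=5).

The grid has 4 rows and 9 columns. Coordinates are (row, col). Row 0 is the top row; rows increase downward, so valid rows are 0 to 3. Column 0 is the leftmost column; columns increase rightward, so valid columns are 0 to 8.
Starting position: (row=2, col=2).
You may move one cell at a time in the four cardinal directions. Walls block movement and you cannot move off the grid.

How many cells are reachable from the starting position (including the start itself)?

BFS flood-fill from (row=2, col=2):
  Distance 0: (row=2, col=2)
  Distance 1: (row=2, col=1), (row=2, col=3)
  Distance 2: (row=1, col=1), (row=1, col=3), (row=2, col=0), (row=3, col=1), (row=3, col=3)
  Distance 3: (row=0, col=3), (row=1, col=0), (row=1, col=4), (row=3, col=0), (row=3, col=4)
  Distance 4: (row=0, col=0), (row=0, col=4), (row=1, col=5)
  Distance 5: (row=0, col=5), (row=1, col=6), (row=2, col=5)
  Distance 6: (row=0, col=6), (row=1, col=7), (row=2, col=6)
  Distance 7: (row=0, col=7), (row=1, col=8), (row=2, col=7), (row=3, col=6)
  Distance 8: (row=0, col=8), (row=2, col=8), (row=3, col=7)
  Distance 9: (row=3, col=8)
Total reachable: 30 (grid has 30 open cells total)

Answer: Reachable cells: 30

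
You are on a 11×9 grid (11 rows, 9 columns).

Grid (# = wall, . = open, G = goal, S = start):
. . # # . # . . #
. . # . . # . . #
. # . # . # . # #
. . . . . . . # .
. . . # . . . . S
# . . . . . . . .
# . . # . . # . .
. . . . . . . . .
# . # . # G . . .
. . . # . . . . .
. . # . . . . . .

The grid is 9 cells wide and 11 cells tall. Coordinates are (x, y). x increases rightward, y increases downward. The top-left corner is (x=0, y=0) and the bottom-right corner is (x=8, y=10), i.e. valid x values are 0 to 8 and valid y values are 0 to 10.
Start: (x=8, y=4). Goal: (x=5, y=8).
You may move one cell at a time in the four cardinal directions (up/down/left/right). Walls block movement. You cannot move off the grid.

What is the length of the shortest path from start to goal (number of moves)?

Answer: Shortest path length: 7

Derivation:
BFS from (x=8, y=4) until reaching (x=5, y=8):
  Distance 0: (x=8, y=4)
  Distance 1: (x=8, y=3), (x=7, y=4), (x=8, y=5)
  Distance 2: (x=6, y=4), (x=7, y=5), (x=8, y=6)
  Distance 3: (x=6, y=3), (x=5, y=4), (x=6, y=5), (x=7, y=6), (x=8, y=7)
  Distance 4: (x=6, y=2), (x=5, y=3), (x=4, y=4), (x=5, y=5), (x=7, y=7), (x=8, y=8)
  Distance 5: (x=6, y=1), (x=4, y=3), (x=4, y=5), (x=5, y=6), (x=6, y=7), (x=7, y=8), (x=8, y=9)
  Distance 6: (x=6, y=0), (x=7, y=1), (x=4, y=2), (x=3, y=3), (x=3, y=5), (x=4, y=6), (x=5, y=7), (x=6, y=8), (x=7, y=9), (x=8, y=10)
  Distance 7: (x=7, y=0), (x=4, y=1), (x=2, y=3), (x=2, y=5), (x=4, y=7), (x=5, y=8), (x=6, y=9), (x=7, y=10)  <- goal reached here
One shortest path (7 moves): (x=8, y=4) -> (x=7, y=4) -> (x=6, y=4) -> (x=5, y=4) -> (x=5, y=5) -> (x=5, y=6) -> (x=5, y=7) -> (x=5, y=8)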